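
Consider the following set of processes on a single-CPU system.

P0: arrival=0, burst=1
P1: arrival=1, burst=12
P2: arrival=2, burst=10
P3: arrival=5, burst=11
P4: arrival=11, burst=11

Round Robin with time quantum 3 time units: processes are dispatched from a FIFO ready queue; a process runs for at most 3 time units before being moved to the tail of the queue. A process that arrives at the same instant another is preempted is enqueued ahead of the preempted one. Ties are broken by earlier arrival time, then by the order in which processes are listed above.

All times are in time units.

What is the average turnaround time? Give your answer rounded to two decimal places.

27.80

Schedule: | P0 0-1 | P1 1-4 | P2 4-7 | P1 7-10 | P3 10-13 | P2 13-16 | P1 16-19 | P4 19-22 | P3 22-25 | P2 25-28 | P1 28-31 | P4 31-34 | P3 34-37 | P2 37-38 | P4 38-41 | P3 41-43 | P4 43-45 |
Completion: P0=1  P1=31  P2=38  P3=43  P4=45
Turnaround (C−A): P0=1  P1=30  P2=36  P3=38  P4=34
Turnaround times: P0=1, P1=30, P2=36, P3=38, P4=34
Average turnaround = (1+30+36+38+34) / 5 = 139/5 = 27.80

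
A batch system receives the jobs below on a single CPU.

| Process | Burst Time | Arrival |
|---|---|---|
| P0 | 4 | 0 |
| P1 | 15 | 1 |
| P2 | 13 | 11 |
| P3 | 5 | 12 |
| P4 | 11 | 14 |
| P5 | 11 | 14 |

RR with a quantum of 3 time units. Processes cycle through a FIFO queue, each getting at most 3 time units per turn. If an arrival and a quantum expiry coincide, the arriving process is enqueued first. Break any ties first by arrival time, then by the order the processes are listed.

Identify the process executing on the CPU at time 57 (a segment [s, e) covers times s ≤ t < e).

P5

Schedule: | P0 0-3 | P1 3-6 | P0 6-7 | P1 7-13 | P2 13-16 | P3 16-19 | P1 19-22 | P4 22-25 | P5 25-28 | P2 28-31 | P3 31-33 | P1 33-36 | P4 36-39 | P5 39-42 | P2 42-45 | P4 45-48 | P5 48-51 | P2 51-54 | P4 54-56 | P5 56-58 | P2 58-59 |
Completion: P0=7  P1=36  P2=59  P3=33  P4=56  P5=58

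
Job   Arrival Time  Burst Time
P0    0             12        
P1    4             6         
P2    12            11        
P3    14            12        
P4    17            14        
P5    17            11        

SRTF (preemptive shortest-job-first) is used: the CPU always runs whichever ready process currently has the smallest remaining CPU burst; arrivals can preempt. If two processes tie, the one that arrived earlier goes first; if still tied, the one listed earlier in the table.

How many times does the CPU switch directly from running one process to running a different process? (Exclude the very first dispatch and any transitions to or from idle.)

6

Schedule: | P0 0-4 | P1 4-10 | P0 10-18 | P2 18-29 | P5 29-40 | P3 40-52 | P4 52-66 |
Completion: P0=18  P1=10  P2=29  P3=52  P4=66  P5=40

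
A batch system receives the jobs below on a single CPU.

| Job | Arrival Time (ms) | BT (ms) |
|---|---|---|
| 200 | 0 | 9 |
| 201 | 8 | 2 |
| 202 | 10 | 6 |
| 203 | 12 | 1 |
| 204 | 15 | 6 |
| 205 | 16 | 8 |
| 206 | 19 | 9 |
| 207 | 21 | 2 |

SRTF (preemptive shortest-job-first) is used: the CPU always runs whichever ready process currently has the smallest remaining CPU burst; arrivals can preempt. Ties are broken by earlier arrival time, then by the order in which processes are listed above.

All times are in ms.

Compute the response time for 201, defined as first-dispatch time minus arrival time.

1

Schedule: | 200 0-9 | 201 9-11 | 202 11-12 | 203 12-13 | 202 13-18 | 204 18-21 | 207 21-23 | 204 23-26 | 205 26-34 | 206 34-43 |
Completion: 200=9  201=11  202=18  203=13  204=26  205=34  206=43  207=23
Response(201) = first start − arrival = 9 − 8 = 1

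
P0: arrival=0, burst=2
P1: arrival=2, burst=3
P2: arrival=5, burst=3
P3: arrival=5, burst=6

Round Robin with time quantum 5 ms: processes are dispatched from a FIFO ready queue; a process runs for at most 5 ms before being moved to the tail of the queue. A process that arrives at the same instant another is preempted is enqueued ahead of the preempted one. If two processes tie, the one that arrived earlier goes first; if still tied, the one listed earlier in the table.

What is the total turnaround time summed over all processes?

17

Timeline: | P0 0-2 | P1 2-5 | P2 5-8 | P3 8-14 |
Completion: P0=2  P1=5  P2=8  P3=14
Turnaround = completion − arrival: P0=2, P1=3, P2=3, P3=9
Total turnaround = 2 + 3 + 3 + 9 = 17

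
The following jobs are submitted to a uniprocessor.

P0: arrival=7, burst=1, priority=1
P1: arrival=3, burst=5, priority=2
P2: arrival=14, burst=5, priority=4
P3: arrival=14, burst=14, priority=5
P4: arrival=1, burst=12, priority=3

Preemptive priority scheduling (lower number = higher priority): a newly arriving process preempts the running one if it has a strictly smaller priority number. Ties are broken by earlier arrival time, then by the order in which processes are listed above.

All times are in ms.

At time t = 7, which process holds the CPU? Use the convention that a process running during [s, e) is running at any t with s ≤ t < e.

Timeline: | idle 0-1 | P4 1-3 | P1 3-7 | P0 7-8 | P1 8-9 | P4 9-19 | P2 19-24 | P3 24-38 |
Completion: P0=8  P1=9  P2=24  P3=38  P4=19
Turnaround (C−A): P0=1  P1=6  P2=10  P3=24  P4=18

P0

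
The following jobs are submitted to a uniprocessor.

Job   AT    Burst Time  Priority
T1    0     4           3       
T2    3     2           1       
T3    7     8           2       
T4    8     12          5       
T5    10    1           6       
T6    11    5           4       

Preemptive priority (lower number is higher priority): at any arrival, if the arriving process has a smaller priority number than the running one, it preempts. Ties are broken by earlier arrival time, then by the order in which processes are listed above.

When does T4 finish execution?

Gantt: | T1 0-3 | T2 3-5 | T1 5-6 | idle 6-7 | T3 7-15 | T6 15-20 | T4 20-32 | T5 32-33 |
Completion: T1=6  T2=5  T3=15  T4=32  T5=33  T6=20

32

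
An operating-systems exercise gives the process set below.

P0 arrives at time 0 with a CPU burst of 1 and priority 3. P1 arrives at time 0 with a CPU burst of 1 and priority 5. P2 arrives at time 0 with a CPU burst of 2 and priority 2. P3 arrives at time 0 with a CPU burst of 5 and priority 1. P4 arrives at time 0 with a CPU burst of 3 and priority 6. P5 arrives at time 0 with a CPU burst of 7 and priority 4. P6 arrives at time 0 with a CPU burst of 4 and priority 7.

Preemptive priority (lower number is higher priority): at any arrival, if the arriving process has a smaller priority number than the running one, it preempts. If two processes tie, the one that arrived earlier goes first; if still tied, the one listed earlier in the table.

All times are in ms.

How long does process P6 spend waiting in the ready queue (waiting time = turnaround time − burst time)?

19

Schedule: | P3 0-5 | P2 5-7 | P0 7-8 | P5 8-15 | P1 15-16 | P4 16-19 | P6 19-23 |
Completion: P0=8  P1=16  P2=7  P3=5  P4=19  P5=15  P6=23
Turnaround (C−A): P0=8  P1=16  P2=7  P3=5  P4=19  P5=15  P6=23
Waiting(P6) = turnaround − burst = 23 − 4 = 19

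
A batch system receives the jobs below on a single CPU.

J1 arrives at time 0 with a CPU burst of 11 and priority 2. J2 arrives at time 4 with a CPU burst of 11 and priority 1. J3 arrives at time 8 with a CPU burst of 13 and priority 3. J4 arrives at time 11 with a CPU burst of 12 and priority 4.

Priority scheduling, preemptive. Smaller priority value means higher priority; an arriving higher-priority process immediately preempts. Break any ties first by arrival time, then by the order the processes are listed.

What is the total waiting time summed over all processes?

49

Gantt: | J1 0-4 | J2 4-15 | J1 15-22 | J3 22-35 | J4 35-47 |
Completion: J1=22  J2=15  J3=35  J4=47
Waiting = turnaround − burst: J1=11, J2=0, J3=14, J4=24
Total waiting = 11 + 0 + 14 + 24 = 49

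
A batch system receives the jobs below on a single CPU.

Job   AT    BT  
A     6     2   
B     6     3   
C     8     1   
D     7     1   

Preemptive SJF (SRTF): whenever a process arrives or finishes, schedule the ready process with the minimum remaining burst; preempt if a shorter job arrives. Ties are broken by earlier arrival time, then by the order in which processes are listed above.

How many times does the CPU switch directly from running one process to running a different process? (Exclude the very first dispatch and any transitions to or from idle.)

3

Gantt: | idle 0-6 | A 6-8 | D 8-9 | C 9-10 | B 10-13 |
Completion: A=8  B=13  C=10  D=9
Turnaround (C−A): A=2  B=7  C=2  D=2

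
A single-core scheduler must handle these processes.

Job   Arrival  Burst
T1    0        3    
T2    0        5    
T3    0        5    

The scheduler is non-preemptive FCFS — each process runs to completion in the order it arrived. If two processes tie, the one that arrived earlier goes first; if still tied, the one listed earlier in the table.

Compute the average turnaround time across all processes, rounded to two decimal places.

Timeline: | T1 0-3 | T2 3-8 | T3 8-13 |
Completion: T1=3  T2=8  T3=13
Turnaround (C−A): T1=3  T2=8  T3=13
Turnaround times: T1=3, T2=8, T3=13
Average turnaround = (3+8+13) / 3 = 24/3 = 8.00

8.00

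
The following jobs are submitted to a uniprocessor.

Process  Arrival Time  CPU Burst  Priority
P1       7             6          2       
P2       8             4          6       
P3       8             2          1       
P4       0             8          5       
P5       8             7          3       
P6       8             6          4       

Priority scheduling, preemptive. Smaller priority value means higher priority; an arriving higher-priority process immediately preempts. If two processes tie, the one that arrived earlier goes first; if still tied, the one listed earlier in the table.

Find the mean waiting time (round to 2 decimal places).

Schedule: | P4 0-7 | P1 7-8 | P3 8-10 | P1 10-15 | P5 15-22 | P6 22-28 | P4 28-29 | P2 29-33 |
Completion: P1=15  P2=33  P3=10  P4=29  P5=22  P6=28
Turnaround (C−A): P1=8  P2=25  P3=2  P4=29  P5=14  P6=20
Waiting times: P1=2, P2=21, P3=0, P4=21, P5=7, P6=14
Average waiting = (2+21+0+21+7+14) / 6 = 65/6 = 10.83

10.83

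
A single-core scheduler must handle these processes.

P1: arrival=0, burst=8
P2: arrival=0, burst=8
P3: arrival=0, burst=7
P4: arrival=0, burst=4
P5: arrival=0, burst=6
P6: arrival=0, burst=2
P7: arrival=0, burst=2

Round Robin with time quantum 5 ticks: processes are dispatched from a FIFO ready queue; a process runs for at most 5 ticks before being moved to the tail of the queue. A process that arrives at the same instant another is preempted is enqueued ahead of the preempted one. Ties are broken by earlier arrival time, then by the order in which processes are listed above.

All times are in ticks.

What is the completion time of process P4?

19

Gantt: | P1 0-5 | P2 5-10 | P3 10-15 | P4 15-19 | P5 19-24 | P6 24-26 | P7 26-28 | P1 28-31 | P2 31-34 | P3 34-36 | P5 36-37 |
Completion: P1=31  P2=34  P3=36  P4=19  P5=37  P6=26  P7=28
Turnaround (C−A): P1=31  P2=34  P3=36  P4=19  P5=37  P6=26  P7=28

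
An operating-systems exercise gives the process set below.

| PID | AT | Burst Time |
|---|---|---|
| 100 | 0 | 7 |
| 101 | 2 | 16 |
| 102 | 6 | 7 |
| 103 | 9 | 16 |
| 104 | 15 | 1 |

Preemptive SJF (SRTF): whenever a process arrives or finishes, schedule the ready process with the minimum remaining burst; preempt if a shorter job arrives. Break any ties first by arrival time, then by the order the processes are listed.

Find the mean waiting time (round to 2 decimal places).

Schedule: | 100 0-7 | 102 7-14 | 101 14-15 | 104 15-16 | 101 16-31 | 103 31-47 |
Completion: 100=7  101=31  102=14  103=47  104=16
Waiting times: 100=0, 101=13, 102=1, 103=22, 104=0
Average waiting = (0+13+1+22+0) / 5 = 36/5 = 7.20

7.20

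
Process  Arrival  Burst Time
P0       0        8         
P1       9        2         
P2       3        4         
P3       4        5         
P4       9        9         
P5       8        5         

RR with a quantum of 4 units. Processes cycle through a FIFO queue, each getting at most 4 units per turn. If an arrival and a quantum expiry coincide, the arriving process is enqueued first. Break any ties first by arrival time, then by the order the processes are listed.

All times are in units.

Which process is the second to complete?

Gantt: | P0 0-4 | P2 4-8 | P3 8-12 | P0 12-16 | P5 16-20 | P1 20-22 | P4 22-26 | P3 26-27 | P5 27-28 | P4 28-33 |
Completion: P0=16  P1=22  P2=8  P3=27  P4=33  P5=28
Finish order: P2 → P0 → P1 → P3 → P5 → P4

P0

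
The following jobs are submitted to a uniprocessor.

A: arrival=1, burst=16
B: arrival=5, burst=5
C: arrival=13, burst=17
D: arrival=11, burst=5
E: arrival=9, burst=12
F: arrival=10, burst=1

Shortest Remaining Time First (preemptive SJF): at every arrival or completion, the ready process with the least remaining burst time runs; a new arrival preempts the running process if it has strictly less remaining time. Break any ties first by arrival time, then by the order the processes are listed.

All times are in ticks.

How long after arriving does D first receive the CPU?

0

Schedule: | idle 0-1 | A 1-5 | B 5-10 | F 10-11 | D 11-16 | A 16-28 | E 28-40 | C 40-57 |
Completion: A=28  B=10  C=57  D=16  E=40  F=11
Response(D) = first start − arrival = 11 − 11 = 0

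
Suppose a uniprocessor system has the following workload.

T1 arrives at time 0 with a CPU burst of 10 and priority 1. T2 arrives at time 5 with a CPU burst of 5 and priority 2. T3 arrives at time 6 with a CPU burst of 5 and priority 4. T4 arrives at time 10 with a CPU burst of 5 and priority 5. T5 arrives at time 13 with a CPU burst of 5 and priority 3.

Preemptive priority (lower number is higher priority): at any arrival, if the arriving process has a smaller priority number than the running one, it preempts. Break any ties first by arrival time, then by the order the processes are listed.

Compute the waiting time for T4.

Schedule: | T1 0-10 | T2 10-15 | T5 15-20 | T3 20-25 | T4 25-30 |
Completion: T1=10  T2=15  T3=25  T4=30  T5=20
Turnaround (C−A): T1=10  T2=10  T3=19  T4=20  T5=7
Waiting(T4) = turnaround − burst = 20 − 5 = 15

15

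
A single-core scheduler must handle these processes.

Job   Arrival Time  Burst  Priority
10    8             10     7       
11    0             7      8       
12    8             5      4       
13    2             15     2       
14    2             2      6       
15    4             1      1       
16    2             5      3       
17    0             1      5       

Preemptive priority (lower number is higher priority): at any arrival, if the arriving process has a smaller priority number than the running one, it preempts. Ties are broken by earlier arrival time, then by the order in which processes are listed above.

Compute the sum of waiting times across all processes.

119

Schedule: | 17 0-1 | 11 1-2 | 13 2-4 | 15 4-5 | 13 5-18 | 16 18-23 | 12 23-28 | 14 28-30 | 10 30-40 | 11 40-46 |
Completion: 10=40  11=46  12=28  13=18  14=30  15=5  16=23  17=1
Turnaround (C−A): 10=32  11=46  12=20  13=16  14=28  15=1  16=21  17=1
Waiting = turnaround − burst: 10=22, 11=39, 12=15, 13=1, 14=26, 15=0, 16=16, 17=0
Total waiting = 22 + 39 + 15 + 1 + 26 + 0 + 16 + 0 = 119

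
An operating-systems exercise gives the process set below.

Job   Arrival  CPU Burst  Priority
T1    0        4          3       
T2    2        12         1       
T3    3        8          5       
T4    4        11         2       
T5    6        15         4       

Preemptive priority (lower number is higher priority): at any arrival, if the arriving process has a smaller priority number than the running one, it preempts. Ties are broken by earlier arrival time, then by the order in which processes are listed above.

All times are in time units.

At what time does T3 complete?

Schedule: | T1 0-2 | T2 2-14 | T4 14-25 | T1 25-27 | T5 27-42 | T3 42-50 |
Completion: T1=27  T2=14  T3=50  T4=25  T5=42

50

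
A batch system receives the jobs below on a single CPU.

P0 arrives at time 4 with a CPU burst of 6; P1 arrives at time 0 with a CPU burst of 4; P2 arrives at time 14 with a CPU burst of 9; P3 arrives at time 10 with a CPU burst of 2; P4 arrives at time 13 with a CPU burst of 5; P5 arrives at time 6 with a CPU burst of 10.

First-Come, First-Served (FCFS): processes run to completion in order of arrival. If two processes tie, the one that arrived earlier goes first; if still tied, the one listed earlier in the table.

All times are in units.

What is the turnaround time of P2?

22

Gantt: | P1 0-4 | P0 4-10 | P5 10-20 | P3 20-22 | P4 22-27 | P2 27-36 |
Completion: P0=10  P1=4  P2=36  P3=22  P4=27  P5=20
Turnaround (C−A): P0=6  P1=4  P2=22  P3=12  P4=14  P5=14
Turnaround(P2) = completion − arrival = 36 − 14 = 22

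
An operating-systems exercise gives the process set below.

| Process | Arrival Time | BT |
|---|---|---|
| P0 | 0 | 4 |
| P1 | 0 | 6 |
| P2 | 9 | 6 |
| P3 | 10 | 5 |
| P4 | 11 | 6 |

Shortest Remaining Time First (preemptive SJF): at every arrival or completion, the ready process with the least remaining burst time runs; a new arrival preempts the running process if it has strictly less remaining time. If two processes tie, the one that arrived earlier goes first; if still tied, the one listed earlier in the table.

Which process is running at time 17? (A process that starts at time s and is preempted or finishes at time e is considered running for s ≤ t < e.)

P2

Schedule: | P0 0-4 | P1 4-10 | P3 10-15 | P2 15-21 | P4 21-27 |
Completion: P0=4  P1=10  P2=21  P3=15  P4=27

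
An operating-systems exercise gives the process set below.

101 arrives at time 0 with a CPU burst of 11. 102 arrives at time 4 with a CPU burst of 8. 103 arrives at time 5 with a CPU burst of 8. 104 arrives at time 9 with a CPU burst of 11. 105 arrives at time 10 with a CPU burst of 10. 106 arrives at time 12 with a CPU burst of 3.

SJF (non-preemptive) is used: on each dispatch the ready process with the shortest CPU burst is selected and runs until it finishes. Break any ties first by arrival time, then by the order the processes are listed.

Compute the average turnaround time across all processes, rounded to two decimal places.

Timeline: | 101 0-11 | 102 11-19 | 106 19-22 | 103 22-30 | 105 30-40 | 104 40-51 |
Completion: 101=11  102=19  103=30  104=51  105=40  106=22
Turnaround times: 101=11, 102=15, 103=25, 104=42, 105=30, 106=10
Average turnaround = (11+15+25+42+30+10) / 6 = 133/6 = 22.17

22.17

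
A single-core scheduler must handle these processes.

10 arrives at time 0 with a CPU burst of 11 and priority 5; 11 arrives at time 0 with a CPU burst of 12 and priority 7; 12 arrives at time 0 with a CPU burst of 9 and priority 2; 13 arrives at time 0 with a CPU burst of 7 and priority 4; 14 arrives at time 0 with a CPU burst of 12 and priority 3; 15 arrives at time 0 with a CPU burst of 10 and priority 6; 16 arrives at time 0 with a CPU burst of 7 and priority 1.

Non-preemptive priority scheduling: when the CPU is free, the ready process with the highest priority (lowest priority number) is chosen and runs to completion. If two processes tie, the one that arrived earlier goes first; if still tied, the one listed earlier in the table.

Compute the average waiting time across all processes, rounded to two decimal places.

26.86

Schedule: | 16 0-7 | 12 7-16 | 14 16-28 | 13 28-35 | 10 35-46 | 15 46-56 | 11 56-68 |
Completion: 10=46  11=68  12=16  13=35  14=28  15=56  16=7
Waiting times: 10=35, 11=56, 12=7, 13=28, 14=16, 15=46, 16=0
Average waiting = (35+56+7+28+16+46+0) / 7 = 188/7 = 26.86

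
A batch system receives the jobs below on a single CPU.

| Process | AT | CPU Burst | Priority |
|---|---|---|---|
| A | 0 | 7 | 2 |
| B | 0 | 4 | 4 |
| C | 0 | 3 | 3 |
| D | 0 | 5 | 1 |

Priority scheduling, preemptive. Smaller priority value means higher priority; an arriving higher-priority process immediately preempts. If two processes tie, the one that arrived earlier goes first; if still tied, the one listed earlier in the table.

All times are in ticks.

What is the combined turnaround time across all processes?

Timeline: | D 0-5 | A 5-12 | C 12-15 | B 15-19 |
Completion: A=12  B=19  C=15  D=5
Turnaround (C−A): A=12  B=19  C=15  D=5
Turnaround = completion − arrival: A=12, B=19, C=15, D=5
Total turnaround = 12 + 19 + 15 + 5 = 51

51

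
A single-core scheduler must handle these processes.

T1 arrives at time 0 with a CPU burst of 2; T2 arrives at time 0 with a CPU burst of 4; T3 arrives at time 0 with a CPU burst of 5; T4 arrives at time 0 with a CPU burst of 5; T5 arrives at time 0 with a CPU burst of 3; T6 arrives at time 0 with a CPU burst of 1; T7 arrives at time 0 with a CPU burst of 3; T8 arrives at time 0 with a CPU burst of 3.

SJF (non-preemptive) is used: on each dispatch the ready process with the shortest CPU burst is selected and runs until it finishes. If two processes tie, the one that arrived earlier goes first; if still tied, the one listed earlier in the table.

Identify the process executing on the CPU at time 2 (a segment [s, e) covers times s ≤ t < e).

T1

Timeline: | T6 0-1 | T1 1-3 | T5 3-6 | T7 6-9 | T8 9-12 | T2 12-16 | T3 16-21 | T4 21-26 |
Completion: T1=3  T2=16  T3=21  T4=26  T5=6  T6=1  T7=9  T8=12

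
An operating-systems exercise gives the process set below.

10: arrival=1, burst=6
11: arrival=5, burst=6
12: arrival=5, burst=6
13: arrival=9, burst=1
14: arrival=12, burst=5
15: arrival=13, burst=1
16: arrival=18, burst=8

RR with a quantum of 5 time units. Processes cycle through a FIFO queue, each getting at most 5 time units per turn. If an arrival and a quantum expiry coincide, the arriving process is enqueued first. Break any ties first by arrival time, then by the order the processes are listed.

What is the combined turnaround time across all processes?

100

Schedule: | idle 0-1 | 10 1-6 | 11 6-11 | 12 11-16 | 10 16-17 | 13 17-18 | 11 18-19 | 14 19-24 | 15 24-25 | 12 25-26 | 16 26-34 |
Completion: 10=17  11=19  12=26  13=18  14=24  15=25  16=34
Turnaround = completion − arrival: 10=16, 11=14, 12=21, 13=9, 14=12, 15=12, 16=16
Total turnaround = 16 + 14 + 21 + 9 + 12 + 12 + 16 = 100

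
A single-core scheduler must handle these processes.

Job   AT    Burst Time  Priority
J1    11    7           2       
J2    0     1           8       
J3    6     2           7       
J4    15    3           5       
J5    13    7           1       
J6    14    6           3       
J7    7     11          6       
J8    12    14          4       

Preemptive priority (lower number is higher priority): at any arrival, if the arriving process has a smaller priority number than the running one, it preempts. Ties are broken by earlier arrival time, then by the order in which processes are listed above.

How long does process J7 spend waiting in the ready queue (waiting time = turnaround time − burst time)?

Timeline: | J2 0-1 | idle 1-6 | J3 6-7 | J7 7-11 | J1 11-13 | J5 13-20 | J1 20-25 | J6 25-31 | J8 31-45 | J4 45-48 | J7 48-55 | J3 55-56 |
Completion: J1=25  J2=1  J3=56  J4=48  J5=20  J6=31  J7=55  J8=45
Waiting(J7) = turnaround − burst = 48 − 11 = 37

37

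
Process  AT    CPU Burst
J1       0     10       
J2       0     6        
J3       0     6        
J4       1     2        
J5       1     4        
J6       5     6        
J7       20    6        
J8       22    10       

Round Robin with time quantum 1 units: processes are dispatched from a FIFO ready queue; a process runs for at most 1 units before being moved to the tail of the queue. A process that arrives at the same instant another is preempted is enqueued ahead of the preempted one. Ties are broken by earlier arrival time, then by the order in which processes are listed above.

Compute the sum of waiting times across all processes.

Timeline: | J1 0-1 | J2 1-2 | J3 2-3 | J4 3-4 | J5 4-5 | J1 5-6 | J2 6-7 | J3 7-8 | J4 8-9 | J6 9-10 | J5 10-11 | J1 11-12 | J2 12-13 | J3 13-14 | J6 14-15 | J5 15-16 | J1 16-17 | J2 17-18 | J3 18-19 | J6 19-20 | J5 20-21 | J1 21-22 | J2 22-23 | J3 23-24 | J7 24-25 | J6 25-26 | J8 26-27 | J1 27-28 | J2 28-29 | J3 29-30 | J7 30-31 | J6 31-32 | J8 32-33 | J1 33-34 | J7 34-35 | J6 35-36 | J8 36-37 | J1 37-38 | J7 38-39 | J8 39-40 | J1 40-41 | J7 41-42 | J8 42-43 | J1 43-44 | J7 44-45 | J8 45-50 |
Completion: J1=44  J2=29  J3=30  J4=9  J5=21  J6=36  J7=45  J8=50
Turnaround (C−A): J1=44  J2=29  J3=30  J4=8  J5=20  J6=31  J7=25  J8=28
Waiting = turnaround − burst: J1=34, J2=23, J3=24, J4=6, J5=16, J6=25, J7=19, J8=18
Total waiting = 34 + 23 + 24 + 6 + 16 + 25 + 19 + 18 = 165

165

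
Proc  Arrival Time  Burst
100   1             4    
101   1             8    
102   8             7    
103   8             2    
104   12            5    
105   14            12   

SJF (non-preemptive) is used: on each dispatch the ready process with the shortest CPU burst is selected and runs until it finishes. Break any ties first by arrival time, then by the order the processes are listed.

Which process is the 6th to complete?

105

Timeline: | idle 0-1 | 100 1-5 | 101 5-13 | 103 13-15 | 104 15-20 | 102 20-27 | 105 27-39 |
Completion: 100=5  101=13  102=27  103=15  104=20  105=39
Turnaround (C−A): 100=4  101=12  102=19  103=7  104=8  105=25
Finish order: 100 → 101 → 103 → 104 → 102 → 105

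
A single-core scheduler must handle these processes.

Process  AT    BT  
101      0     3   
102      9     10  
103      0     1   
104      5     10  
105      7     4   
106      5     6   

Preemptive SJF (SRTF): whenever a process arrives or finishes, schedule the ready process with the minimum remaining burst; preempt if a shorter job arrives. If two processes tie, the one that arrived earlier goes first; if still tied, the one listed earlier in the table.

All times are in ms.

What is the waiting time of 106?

0

Schedule: | 103 0-1 | 101 1-4 | idle 4-5 | 106 5-11 | 105 11-15 | 104 15-25 | 102 25-35 |
Completion: 101=4  102=35  103=1  104=25  105=15  106=11
Turnaround (C−A): 101=4  102=26  103=1  104=20  105=8  106=6
Waiting(106) = turnaround − burst = 6 − 6 = 0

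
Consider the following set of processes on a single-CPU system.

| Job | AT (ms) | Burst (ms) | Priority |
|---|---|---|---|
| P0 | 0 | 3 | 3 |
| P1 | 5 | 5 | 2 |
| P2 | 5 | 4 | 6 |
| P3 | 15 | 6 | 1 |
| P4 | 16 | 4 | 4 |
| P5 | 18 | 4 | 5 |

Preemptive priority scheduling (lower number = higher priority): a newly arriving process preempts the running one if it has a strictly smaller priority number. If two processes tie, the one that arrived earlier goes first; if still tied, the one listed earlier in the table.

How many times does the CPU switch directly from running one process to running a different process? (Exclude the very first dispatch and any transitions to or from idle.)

3

Gantt: | P0 0-3 | idle 3-5 | P1 5-10 | P2 10-14 | idle 14-15 | P3 15-21 | P4 21-25 | P5 25-29 |
Completion: P0=3  P1=10  P2=14  P3=21  P4=25  P5=29
Turnaround (C−A): P0=3  P1=5  P2=9  P3=6  P4=9  P5=11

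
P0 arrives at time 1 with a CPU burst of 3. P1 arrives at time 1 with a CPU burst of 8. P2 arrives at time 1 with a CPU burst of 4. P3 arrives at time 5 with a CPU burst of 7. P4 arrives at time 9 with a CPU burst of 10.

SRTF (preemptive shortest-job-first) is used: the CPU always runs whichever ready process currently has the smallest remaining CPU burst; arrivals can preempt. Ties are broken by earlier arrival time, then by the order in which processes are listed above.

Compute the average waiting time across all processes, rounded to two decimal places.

Timeline: | idle 0-1 | P0 1-4 | P2 4-8 | P3 8-15 | P1 15-23 | P4 23-33 |
Completion: P0=4  P1=23  P2=8  P3=15  P4=33
Turnaround (C−A): P0=3  P1=22  P2=7  P3=10  P4=24
Waiting times: P0=0, P1=14, P2=3, P3=3, P4=14
Average waiting = (0+14+3+3+14) / 5 = 34/5 = 6.80

6.80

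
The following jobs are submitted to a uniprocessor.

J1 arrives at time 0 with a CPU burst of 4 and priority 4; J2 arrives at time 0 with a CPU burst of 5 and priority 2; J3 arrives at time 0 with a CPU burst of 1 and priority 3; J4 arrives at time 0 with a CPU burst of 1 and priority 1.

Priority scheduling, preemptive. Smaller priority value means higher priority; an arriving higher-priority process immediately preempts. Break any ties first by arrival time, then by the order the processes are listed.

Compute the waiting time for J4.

Schedule: | J4 0-1 | J2 1-6 | J3 6-7 | J1 7-11 |
Completion: J1=11  J2=6  J3=7  J4=1
Waiting(J4) = turnaround − burst = 1 − 1 = 0

0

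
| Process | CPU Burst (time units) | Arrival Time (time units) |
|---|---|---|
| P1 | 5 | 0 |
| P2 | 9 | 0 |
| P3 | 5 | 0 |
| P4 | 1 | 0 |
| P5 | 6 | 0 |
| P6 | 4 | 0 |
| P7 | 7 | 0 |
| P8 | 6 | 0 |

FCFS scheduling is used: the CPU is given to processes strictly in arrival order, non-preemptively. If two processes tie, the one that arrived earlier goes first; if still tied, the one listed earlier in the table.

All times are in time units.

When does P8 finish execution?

43

Schedule: | P1 0-5 | P2 5-14 | P3 14-19 | P4 19-20 | P5 20-26 | P6 26-30 | P7 30-37 | P8 37-43 |
Completion: P1=5  P2=14  P3=19  P4=20  P5=26  P6=30  P7=37  P8=43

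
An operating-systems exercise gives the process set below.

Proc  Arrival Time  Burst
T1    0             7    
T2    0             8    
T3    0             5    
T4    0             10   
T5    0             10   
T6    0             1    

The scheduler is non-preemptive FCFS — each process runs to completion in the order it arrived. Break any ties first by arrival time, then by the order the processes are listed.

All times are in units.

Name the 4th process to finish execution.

Timeline: | T1 0-7 | T2 7-15 | T3 15-20 | T4 20-30 | T5 30-40 | T6 40-41 |
Completion: T1=7  T2=15  T3=20  T4=30  T5=40  T6=41
Turnaround (C−A): T1=7  T2=15  T3=20  T4=30  T5=40  T6=41
Finish order: T1 → T2 → T3 → T4 → T5 → T6

T4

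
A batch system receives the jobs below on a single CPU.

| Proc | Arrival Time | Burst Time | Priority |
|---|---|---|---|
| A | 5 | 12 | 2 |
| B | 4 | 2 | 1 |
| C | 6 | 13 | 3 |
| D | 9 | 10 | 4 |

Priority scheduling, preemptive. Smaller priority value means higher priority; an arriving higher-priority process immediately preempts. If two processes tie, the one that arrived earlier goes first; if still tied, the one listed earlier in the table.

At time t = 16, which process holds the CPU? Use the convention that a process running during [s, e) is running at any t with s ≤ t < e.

Timeline: | idle 0-4 | B 4-6 | A 6-18 | C 18-31 | D 31-41 |
Completion: A=18  B=6  C=31  D=41
Turnaround (C−A): A=13  B=2  C=25  D=32

A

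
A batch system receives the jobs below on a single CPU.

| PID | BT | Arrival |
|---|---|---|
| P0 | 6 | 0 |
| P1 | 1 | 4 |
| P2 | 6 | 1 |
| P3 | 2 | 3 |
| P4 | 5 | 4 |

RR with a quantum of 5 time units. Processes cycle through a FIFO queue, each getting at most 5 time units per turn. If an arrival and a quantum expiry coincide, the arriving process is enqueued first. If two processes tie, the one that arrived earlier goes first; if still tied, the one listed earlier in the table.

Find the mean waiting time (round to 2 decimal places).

10.00

Schedule: | P0 0-5 | P2 5-10 | P3 10-12 | P1 12-13 | P4 13-18 | P0 18-19 | P2 19-20 |
Completion: P0=19  P1=13  P2=20  P3=12  P4=18
Turnaround (C−A): P0=19  P1=9  P2=19  P3=9  P4=14
Waiting times: P0=13, P1=8, P2=13, P3=7, P4=9
Average waiting = (13+8+13+7+9) / 5 = 50/5 = 10.00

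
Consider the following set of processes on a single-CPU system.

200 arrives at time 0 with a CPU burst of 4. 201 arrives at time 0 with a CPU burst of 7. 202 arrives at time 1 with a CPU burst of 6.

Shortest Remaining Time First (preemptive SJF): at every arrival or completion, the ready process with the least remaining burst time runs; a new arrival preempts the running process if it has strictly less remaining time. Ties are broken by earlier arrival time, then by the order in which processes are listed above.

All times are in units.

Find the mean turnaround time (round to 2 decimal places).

10.00

Schedule: | 200 0-4 | 202 4-10 | 201 10-17 |
Completion: 200=4  201=17  202=10
Turnaround (C−A): 200=4  201=17  202=9
Turnaround times: 200=4, 201=17, 202=9
Average turnaround = (4+17+9) / 3 = 30/3 = 10.00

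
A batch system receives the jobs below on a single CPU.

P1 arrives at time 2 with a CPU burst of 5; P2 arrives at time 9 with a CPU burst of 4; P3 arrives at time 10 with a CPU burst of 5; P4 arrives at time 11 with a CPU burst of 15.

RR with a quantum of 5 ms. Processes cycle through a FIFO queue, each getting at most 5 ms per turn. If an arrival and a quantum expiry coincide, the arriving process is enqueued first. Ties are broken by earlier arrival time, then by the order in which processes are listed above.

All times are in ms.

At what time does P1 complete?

Gantt: | idle 0-2 | P1 2-7 | idle 7-9 | P2 9-13 | P3 13-18 | P4 18-33 |
Completion: P1=7  P2=13  P3=18  P4=33

7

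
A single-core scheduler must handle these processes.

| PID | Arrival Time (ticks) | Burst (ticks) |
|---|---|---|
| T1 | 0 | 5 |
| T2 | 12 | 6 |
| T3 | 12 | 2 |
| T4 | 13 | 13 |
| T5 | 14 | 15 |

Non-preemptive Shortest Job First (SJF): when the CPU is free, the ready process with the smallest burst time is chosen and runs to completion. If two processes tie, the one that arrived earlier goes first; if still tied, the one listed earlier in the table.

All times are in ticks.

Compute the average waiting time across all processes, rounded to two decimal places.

5.60

Gantt: | T1 0-5 | idle 5-12 | T3 12-14 | T2 14-20 | T4 20-33 | T5 33-48 |
Completion: T1=5  T2=20  T3=14  T4=33  T5=48
Turnaround (C−A): T1=5  T2=8  T3=2  T4=20  T5=34
Waiting times: T1=0, T2=2, T3=0, T4=7, T5=19
Average waiting = (0+2+0+7+19) / 5 = 28/5 = 5.60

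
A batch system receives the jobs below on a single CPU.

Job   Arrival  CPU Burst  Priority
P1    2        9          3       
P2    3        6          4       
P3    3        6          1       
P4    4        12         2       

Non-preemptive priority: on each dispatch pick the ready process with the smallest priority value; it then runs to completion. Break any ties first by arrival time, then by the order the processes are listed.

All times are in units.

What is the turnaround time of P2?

Timeline: | idle 0-2 | P1 2-11 | P3 11-17 | P4 17-29 | P2 29-35 |
Completion: P1=11  P2=35  P3=17  P4=29
Turnaround(P2) = completion − arrival = 35 − 3 = 32

32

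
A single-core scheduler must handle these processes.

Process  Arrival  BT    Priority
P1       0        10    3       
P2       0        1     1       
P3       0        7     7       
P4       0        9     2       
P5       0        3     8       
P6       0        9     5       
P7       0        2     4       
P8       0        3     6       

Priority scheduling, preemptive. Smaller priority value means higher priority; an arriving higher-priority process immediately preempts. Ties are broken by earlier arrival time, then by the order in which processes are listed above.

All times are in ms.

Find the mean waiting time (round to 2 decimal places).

19.88

Schedule: | P2 0-1 | P4 1-10 | P1 10-20 | P7 20-22 | P6 22-31 | P8 31-34 | P3 34-41 | P5 41-44 |
Completion: P1=20  P2=1  P3=41  P4=10  P5=44  P6=31  P7=22  P8=34
Waiting times: P1=10, P2=0, P3=34, P4=1, P5=41, P6=22, P7=20, P8=31
Average waiting = (10+0+34+1+41+22+20+31) / 8 = 159/8 = 19.88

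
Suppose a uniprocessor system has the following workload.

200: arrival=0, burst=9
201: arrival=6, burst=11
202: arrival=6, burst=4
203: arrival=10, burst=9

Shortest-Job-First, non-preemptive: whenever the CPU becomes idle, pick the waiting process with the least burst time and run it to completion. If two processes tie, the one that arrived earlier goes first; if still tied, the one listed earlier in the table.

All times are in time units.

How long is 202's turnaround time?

7

Gantt: | 200 0-9 | 202 9-13 | 203 13-22 | 201 22-33 |
Completion: 200=9  201=33  202=13  203=22
Turnaround(202) = completion − arrival = 13 − 6 = 7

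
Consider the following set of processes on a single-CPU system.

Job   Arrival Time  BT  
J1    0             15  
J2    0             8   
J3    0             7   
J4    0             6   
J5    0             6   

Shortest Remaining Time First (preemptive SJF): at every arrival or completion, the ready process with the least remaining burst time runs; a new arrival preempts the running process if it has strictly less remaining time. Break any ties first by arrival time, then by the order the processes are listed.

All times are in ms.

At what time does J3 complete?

19

Timeline: | J4 0-6 | J5 6-12 | J3 12-19 | J2 19-27 | J1 27-42 |
Completion: J1=42  J2=27  J3=19  J4=6  J5=12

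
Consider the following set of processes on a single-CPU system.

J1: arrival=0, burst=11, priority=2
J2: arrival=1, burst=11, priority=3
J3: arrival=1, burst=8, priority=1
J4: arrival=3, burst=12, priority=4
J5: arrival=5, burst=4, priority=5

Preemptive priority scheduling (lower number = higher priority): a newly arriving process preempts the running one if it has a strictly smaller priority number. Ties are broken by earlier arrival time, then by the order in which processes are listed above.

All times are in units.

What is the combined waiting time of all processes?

90

Gantt: | J1 0-1 | J3 1-9 | J1 9-19 | J2 19-30 | J4 30-42 | J5 42-46 |
Completion: J1=19  J2=30  J3=9  J4=42  J5=46
Waiting = turnaround − burst: J1=8, J2=18, J3=0, J4=27, J5=37
Total waiting = 8 + 18 + 0 + 27 + 37 = 90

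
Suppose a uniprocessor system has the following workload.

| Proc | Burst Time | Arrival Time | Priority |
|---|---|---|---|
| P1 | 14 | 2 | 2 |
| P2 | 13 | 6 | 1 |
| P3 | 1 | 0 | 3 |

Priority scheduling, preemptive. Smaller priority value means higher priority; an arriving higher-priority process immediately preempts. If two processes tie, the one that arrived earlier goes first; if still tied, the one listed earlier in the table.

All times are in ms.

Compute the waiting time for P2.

Schedule: | P3 0-1 | idle 1-2 | P1 2-6 | P2 6-19 | P1 19-29 |
Completion: P1=29  P2=19  P3=1
Turnaround (C−A): P1=27  P2=13  P3=1
Waiting(P2) = turnaround − burst = 13 − 13 = 0

0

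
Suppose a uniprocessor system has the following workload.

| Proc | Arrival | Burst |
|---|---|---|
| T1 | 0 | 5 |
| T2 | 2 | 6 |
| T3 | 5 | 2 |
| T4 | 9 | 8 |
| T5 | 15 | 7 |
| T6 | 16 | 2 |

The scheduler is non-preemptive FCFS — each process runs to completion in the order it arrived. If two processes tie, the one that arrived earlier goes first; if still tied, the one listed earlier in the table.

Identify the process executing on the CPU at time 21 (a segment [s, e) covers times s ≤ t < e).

T5

Timeline: | T1 0-5 | T2 5-11 | T3 11-13 | T4 13-21 | T5 21-28 | T6 28-30 |
Completion: T1=5  T2=11  T3=13  T4=21  T5=28  T6=30
Turnaround (C−A): T1=5  T2=9  T3=8  T4=12  T5=13  T6=14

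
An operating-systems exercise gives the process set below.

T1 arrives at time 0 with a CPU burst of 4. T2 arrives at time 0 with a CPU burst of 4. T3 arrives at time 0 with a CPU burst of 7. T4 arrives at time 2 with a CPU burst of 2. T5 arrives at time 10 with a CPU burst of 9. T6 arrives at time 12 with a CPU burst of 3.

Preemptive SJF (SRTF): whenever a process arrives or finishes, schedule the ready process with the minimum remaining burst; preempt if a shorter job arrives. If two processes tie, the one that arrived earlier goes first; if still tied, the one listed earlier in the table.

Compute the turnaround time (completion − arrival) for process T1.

4

Timeline: | T1 0-4 | T4 4-6 | T2 6-10 | T3 10-12 | T6 12-15 | T3 15-20 | T5 20-29 |
Completion: T1=4  T2=10  T3=20  T4=6  T5=29  T6=15
Turnaround (C−A): T1=4  T2=10  T3=20  T4=4  T5=19  T6=3
Turnaround(T1) = completion − arrival = 4 − 0 = 4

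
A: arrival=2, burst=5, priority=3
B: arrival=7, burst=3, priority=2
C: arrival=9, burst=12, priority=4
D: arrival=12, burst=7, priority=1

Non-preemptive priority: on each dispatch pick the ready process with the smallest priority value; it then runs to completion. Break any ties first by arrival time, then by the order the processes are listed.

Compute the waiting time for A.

Gantt: | idle 0-2 | A 2-7 | B 7-10 | C 10-22 | D 22-29 |
Completion: A=7  B=10  C=22  D=29
Waiting(A) = turnaround − burst = 5 − 5 = 0

0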